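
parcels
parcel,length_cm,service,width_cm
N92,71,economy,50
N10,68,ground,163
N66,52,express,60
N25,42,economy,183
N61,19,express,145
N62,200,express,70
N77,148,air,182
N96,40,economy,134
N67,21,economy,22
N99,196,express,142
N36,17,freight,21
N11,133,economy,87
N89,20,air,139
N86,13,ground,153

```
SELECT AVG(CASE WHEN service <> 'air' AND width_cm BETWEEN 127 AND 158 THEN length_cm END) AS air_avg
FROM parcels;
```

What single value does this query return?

parcel=N92: ✗
parcel=N10: ✗
parcel=N66: ✗
parcel=N25: ✗
parcel=N61: ✓ → 19
parcel=N62: ✗
parcel=N77: ✗
parcel=N96: ✓ → 40
parcel=N67: ✗
parcel=N99: ✓ → 196
parcel=N36: ✗
parcel=N11: ✗
parcel=N89: ✗
parcel=N86: ✓ → 13
air_avg = (19 + 40 + 196 + 13) / 4 = 67

67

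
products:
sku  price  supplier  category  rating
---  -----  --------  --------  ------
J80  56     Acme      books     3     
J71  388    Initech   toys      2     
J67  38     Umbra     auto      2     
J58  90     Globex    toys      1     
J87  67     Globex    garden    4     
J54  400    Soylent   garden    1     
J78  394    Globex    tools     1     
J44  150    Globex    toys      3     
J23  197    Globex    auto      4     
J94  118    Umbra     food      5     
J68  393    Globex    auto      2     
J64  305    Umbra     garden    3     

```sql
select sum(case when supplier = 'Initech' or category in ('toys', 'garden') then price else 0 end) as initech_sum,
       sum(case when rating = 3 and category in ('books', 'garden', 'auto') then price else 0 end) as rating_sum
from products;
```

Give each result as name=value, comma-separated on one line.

[initech_sum: supplier = 'Initech' or category in ('toys', 'garden')]
sku=J80: ✗
sku=J71: ✓ → 388
sku=J67: ✗
sku=J58: ✓ → 90
sku=J87: ✓ → 67
sku=J54: ✓ → 400
sku=J78: ✗
sku=J44: ✓ → 150
sku=J23: ✗
sku=J94: ✗
sku=J68: ✗
sku=J64: ✓ → 305
initech_sum = 388 + 90 + 67 + 400 + 150 + 305 = 1400
—
[rating_sum: rating = 3 and category in ('books', 'garden', 'auto')]
sku=J80: ✓ → 56
sku=J71: ✗
sku=J67: ✗
sku=J58: ✗
sku=J87: ✗
sku=J54: ✗
sku=J78: ✗
sku=J44: ✗
sku=J23: ✗
sku=J94: ✗
sku=J68: ✗
sku=J64: ✓ → 305
rating_sum = 56 + 305 = 361

initech_sum=1400, rating_sum=361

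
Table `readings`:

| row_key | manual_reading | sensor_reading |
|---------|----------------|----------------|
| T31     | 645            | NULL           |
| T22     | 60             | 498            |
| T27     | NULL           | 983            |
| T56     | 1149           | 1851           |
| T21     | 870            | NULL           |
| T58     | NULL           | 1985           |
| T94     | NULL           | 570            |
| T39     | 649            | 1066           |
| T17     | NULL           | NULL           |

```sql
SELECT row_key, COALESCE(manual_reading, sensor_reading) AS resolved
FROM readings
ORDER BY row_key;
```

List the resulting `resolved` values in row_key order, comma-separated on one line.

NULL, 870, 60, 983, 645, 649, 1149, 1985, 570

row_key=T17: manual_reading=NULL, sensor_reading=NULL (all NULL) → NULL
row_key=T21: manual_reading=870 → 870
row_key=T22: manual_reading=60 → 60
row_key=T27: manual_reading=NULL, sensor_reading=983 → 983
row_key=T31: manual_reading=645 → 645
row_key=T39: manual_reading=649 → 649
row_key=T56: manual_reading=1149 → 1149
row_key=T58: manual_reading=NULL, sensor_reading=1985 → 1985
row_key=T94: manual_reading=NULL, sensor_reading=570 → 570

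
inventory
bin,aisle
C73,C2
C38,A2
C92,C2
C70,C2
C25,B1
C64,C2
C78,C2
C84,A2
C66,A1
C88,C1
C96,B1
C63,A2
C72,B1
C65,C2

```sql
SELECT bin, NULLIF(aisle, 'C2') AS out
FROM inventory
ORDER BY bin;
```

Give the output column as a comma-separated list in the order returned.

bin=C25: aisle=B1 vs C2: differ → B1
bin=C38: aisle=A2 vs C2: differ → A2
bin=C63: aisle=A2 vs C2: differ → A2
bin=C64: aisle=C2 vs C2: equal → NULL
bin=C65: aisle=C2 vs C2: equal → NULL
bin=C66: aisle=A1 vs C2: differ → A1
bin=C70: aisle=C2 vs C2: equal → NULL
bin=C72: aisle=B1 vs C2: differ → B1
bin=C73: aisle=C2 vs C2: equal → NULL
bin=C78: aisle=C2 vs C2: equal → NULL
bin=C84: aisle=A2 vs C2: differ → A2
bin=C88: aisle=C1 vs C2: differ → C1
bin=C92: aisle=C2 vs C2: equal → NULL
bin=C96: aisle=B1 vs C2: differ → B1

B1, A2, A2, NULL, NULL, A1, NULL, B1, NULL, NULL, A2, C1, NULL, B1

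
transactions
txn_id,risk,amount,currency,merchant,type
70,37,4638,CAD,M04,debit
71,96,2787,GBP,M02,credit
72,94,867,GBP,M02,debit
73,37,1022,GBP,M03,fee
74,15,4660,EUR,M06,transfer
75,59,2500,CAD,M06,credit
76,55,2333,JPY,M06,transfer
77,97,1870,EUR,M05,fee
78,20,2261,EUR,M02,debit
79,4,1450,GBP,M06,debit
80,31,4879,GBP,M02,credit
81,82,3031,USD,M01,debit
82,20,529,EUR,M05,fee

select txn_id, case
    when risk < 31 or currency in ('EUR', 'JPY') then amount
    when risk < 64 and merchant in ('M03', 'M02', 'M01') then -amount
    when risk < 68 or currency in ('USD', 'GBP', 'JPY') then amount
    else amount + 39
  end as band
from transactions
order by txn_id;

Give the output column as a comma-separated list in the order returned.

txn_id=70: risk < 68 or currency in ('USD', 'GBP', 'JPY') → 4638
txn_id=71: risk < 68 or currency in ('USD', 'GBP', 'JPY') → 2787
txn_id=72: risk < 68 or currency in ('USD', 'GBP', 'JPY') → 867
txn_id=73: risk < 64 and merchant in ('M03', 'M02', 'M01') → -1022
txn_id=74: risk < 31 or currency in ('EUR', 'JPY') → 4660
txn_id=75: risk < 68 or currency in ('USD', 'GBP', 'JPY') → 2500
txn_id=76: risk < 31 or currency in ('EUR', 'JPY') → 2333
txn_id=77: risk < 31 or currency in ('EUR', 'JPY') → 1870
txn_id=78: risk < 31 or currency in ('EUR', 'JPY') → 2261
txn_id=79: risk < 31 or currency in ('EUR', 'JPY') → 1450
txn_id=80: risk < 64 and merchant in ('M03', 'M02', 'M01') → -4879
txn_id=81: risk < 68 or currency in ('USD', 'GBP', 'JPY') → 3031
txn_id=82: risk < 31 or currency in ('EUR', 'JPY') → 529

4638, 2787, 867, -1022, 4660, 2500, 2333, 1870, 2261, 1450, -4879, 3031, 529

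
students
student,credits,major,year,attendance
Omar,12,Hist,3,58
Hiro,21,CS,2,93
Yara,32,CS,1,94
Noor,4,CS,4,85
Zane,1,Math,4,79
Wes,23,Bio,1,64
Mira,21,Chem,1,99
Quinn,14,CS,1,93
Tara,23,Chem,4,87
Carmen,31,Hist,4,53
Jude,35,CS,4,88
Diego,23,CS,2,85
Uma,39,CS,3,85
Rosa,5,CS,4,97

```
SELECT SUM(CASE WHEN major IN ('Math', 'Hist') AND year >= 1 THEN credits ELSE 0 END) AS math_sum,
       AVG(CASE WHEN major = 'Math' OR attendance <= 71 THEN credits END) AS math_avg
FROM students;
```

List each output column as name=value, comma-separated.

math_sum=44, math_avg=16.75

[math_sum: major IN ('Math', 'Hist') AND year >= 1]
student=Omar: ✓ → 12
student=Hiro: ✗
student=Yara: ✗
student=Noor: ✗
student=Zane: ✓ → 1
student=Wes: ✗
student=Mira: ✗
student=Quinn: ✗
student=Tara: ✗
student=Carmen: ✓ → 31
student=Jude: ✗
student=Diego: ✗
student=Uma: ✗
student=Rosa: ✗
math_sum = 12 + 1 + 31 = 44
—
[math_avg: major = 'Math' OR attendance <= 71]
student=Omar: ✓ → 12
student=Hiro: ✗
student=Yara: ✗
student=Noor: ✗
student=Zane: ✓ → 1
student=Wes: ✓ → 23
student=Mira: ✗
student=Quinn: ✗
student=Tara: ✗
student=Carmen: ✓ → 31
student=Jude: ✗
student=Diego: ✗
student=Uma: ✗
student=Rosa: ✗
math_avg = (12 + 1 + 23 + 31) / 4 = 16.75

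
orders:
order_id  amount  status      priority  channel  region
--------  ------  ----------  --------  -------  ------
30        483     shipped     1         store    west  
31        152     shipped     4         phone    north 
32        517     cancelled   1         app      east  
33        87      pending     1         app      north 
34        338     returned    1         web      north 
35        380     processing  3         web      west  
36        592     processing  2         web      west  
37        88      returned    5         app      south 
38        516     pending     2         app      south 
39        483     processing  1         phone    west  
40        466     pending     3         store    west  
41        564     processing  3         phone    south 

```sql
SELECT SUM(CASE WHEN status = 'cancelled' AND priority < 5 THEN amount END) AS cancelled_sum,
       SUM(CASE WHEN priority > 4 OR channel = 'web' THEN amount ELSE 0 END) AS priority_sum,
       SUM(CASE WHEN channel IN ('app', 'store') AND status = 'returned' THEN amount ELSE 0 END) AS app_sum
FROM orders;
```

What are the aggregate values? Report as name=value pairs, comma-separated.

cancelled_sum=517, priority_sum=1398, app_sum=88

[cancelled_sum: status = 'cancelled' AND priority < 5]
order_id=30: ✗
order_id=31: ✗
order_id=32: ✓ → 517
order_id=33: ✗
order_id=34: ✗
order_id=35: ✗
order_id=36: ✗
order_id=37: ✗
order_id=38: ✗
order_id=39: ✗
order_id=40: ✗
order_id=41: ✗
cancelled_sum = 517
—
[priority_sum: priority > 4 OR channel = 'web']
order_id=30: ✗
order_id=31: ✗
order_id=32: ✗
order_id=33: ✗
order_id=34: ✓ → 338
order_id=35: ✓ → 380
order_id=36: ✓ → 592
order_id=37: ✓ → 88
order_id=38: ✗
order_id=39: ✗
order_id=40: ✗
order_id=41: ✗
priority_sum = 338 + 380 + 592 + 88 = 1398
—
[app_sum: channel IN ('app', 'store') AND status = 'returned']
order_id=30: ✗
order_id=31: ✗
order_id=32: ✗
order_id=33: ✗
order_id=34: ✗
order_id=35: ✗
order_id=36: ✗
order_id=37: ✓ → 88
order_id=38: ✗
order_id=39: ✗
order_id=40: ✗
order_id=41: ✗
app_sum = 88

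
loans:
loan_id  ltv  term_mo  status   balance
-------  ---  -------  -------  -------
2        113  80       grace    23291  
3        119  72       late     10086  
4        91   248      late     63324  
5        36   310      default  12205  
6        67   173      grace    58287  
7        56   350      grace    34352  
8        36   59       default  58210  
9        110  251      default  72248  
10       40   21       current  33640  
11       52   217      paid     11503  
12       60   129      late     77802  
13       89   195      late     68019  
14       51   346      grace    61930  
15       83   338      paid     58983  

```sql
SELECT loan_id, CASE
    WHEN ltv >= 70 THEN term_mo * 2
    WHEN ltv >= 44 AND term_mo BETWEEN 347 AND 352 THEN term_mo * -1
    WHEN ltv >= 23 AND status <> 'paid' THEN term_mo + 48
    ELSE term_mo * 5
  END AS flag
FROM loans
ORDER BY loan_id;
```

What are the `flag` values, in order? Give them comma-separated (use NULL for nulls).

160, 144, 496, 358, 221, -350, 107, 502, 69, 1085, 177, 390, 394, 676

loan_id=2: ltv >= 70 → 160
loan_id=3: ltv >= 70 → 144
loan_id=4: ltv >= 70 → 496
loan_id=5: ltv >= 23 AND status <> 'paid' → 358
loan_id=6: ltv >= 23 AND status <> 'paid' → 221
loan_id=7: ltv >= 44 AND term_mo BETWEEN 347 AND 352 → -350
loan_id=8: ltv >= 23 AND status <> 'paid' → 107
loan_id=9: ltv >= 70 → 502
loan_id=10: ltv >= 23 AND status <> 'paid' → 69
loan_id=11: ELSE → 1085
loan_id=12: ltv >= 23 AND status <> 'paid' → 177
loan_id=13: ltv >= 70 → 390
loan_id=14: ltv >= 23 AND status <> 'paid' → 394
loan_id=15: ltv >= 70 → 676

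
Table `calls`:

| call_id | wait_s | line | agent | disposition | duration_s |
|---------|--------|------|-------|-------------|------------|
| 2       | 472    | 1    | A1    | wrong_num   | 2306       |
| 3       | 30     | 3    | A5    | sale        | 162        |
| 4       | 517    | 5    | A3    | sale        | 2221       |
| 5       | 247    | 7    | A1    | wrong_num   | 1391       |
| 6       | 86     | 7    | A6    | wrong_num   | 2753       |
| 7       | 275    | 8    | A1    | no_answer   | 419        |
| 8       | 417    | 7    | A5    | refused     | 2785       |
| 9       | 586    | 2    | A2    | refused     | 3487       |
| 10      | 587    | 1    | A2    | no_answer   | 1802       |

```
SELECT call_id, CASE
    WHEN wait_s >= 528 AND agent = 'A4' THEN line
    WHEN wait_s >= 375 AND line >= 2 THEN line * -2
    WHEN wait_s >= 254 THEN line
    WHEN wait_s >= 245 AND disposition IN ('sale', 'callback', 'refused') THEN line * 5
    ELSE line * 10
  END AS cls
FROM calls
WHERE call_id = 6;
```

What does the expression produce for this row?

call_id = 6: wait_s=86, line=7, agent=A6, disposition=wrong_num, duration_s=2753.
wait_s >= 528 AND agent = 'A4' → false
wait_s >= 375 AND line >= 2 → false
wait_s >= 254 → false
wait_s >= 245 AND disposition IN ('sale', 'callback', 'refused') → false
No prior WHEN matched → ELSE → 70

70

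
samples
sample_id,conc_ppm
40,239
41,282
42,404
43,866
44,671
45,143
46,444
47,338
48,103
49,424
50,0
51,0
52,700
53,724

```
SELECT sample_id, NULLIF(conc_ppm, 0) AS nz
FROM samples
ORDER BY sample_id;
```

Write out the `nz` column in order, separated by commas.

sample_id=40: conc_ppm=239 vs 0: differ → 239
sample_id=41: conc_ppm=282 vs 0: differ → 282
sample_id=42: conc_ppm=404 vs 0: differ → 404
sample_id=43: conc_ppm=866 vs 0: differ → 866
sample_id=44: conc_ppm=671 vs 0: differ → 671
sample_id=45: conc_ppm=143 vs 0: differ → 143
sample_id=46: conc_ppm=444 vs 0: differ → 444
sample_id=47: conc_ppm=338 vs 0: differ → 338
sample_id=48: conc_ppm=103 vs 0: differ → 103
sample_id=49: conc_ppm=424 vs 0: differ → 424
sample_id=50: conc_ppm=0 vs 0: equal → NULL
sample_id=51: conc_ppm=0 vs 0: equal → NULL
sample_id=52: conc_ppm=700 vs 0: differ → 700
sample_id=53: conc_ppm=724 vs 0: differ → 724

239, 282, 404, 866, 671, 143, 444, 338, 103, 424, NULL, NULL, 700, 724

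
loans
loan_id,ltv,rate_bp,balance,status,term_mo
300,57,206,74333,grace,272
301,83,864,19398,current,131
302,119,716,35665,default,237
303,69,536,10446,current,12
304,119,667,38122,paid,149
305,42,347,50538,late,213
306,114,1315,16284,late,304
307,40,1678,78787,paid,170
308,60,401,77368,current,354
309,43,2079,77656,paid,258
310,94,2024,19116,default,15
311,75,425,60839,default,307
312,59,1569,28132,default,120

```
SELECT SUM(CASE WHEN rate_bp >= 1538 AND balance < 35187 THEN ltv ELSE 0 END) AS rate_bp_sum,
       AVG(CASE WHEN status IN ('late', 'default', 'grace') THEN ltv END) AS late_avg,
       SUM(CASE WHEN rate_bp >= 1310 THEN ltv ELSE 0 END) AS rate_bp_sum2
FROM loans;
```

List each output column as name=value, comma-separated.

rate_bp_sum=153, late_avg=80, rate_bp_sum2=350

[rate_bp_sum: rate_bp >= 1538 AND balance < 35187]
loan_id=300: ✗
loan_id=301: ✗
loan_id=302: ✗
loan_id=303: ✗
loan_id=304: ✗
loan_id=305: ✗
loan_id=306: ✗
loan_id=307: ✗
loan_id=308: ✗
loan_id=309: ✗
loan_id=310: ✓ → 94
loan_id=311: ✗
loan_id=312: ✓ → 59
rate_bp_sum = 94 + 59 = 153
—
[late_avg: status IN ('late', 'default', 'grace')]
loan_id=300: ✓ → 57
loan_id=301: ✗
loan_id=302: ✓ → 119
loan_id=303: ✗
loan_id=304: ✗
loan_id=305: ✓ → 42
loan_id=306: ✓ → 114
loan_id=307: ✗
loan_id=308: ✗
loan_id=309: ✗
loan_id=310: ✓ → 94
loan_id=311: ✓ → 75
loan_id=312: ✓ → 59
late_avg = (57 + 119 + 42 + 114 + 94 + 75 + 59) / 7 = 80
—
[rate_bp_sum2: rate_bp >= 1310]
loan_id=300: ✗
loan_id=301: ✗
loan_id=302: ✗
loan_id=303: ✗
loan_id=304: ✗
loan_id=305: ✗
loan_id=306: ✓ → 114
loan_id=307: ✓ → 40
loan_id=308: ✗
loan_id=309: ✓ → 43
loan_id=310: ✓ → 94
loan_id=311: ✗
loan_id=312: ✓ → 59
rate_bp_sum2 = 114 + 40 + 43 + 94 + 59 = 350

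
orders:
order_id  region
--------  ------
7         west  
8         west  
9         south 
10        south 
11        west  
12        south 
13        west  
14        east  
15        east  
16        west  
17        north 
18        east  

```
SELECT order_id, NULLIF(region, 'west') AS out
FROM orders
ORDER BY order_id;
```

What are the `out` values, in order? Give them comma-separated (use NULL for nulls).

order_id=7: region=west vs west: equal → NULL
order_id=8: region=west vs west: equal → NULL
order_id=9: region=south vs west: differ → south
order_id=10: region=south vs west: differ → south
order_id=11: region=west vs west: equal → NULL
order_id=12: region=south vs west: differ → south
order_id=13: region=west vs west: equal → NULL
order_id=14: region=east vs west: differ → east
order_id=15: region=east vs west: differ → east
order_id=16: region=west vs west: equal → NULL
order_id=17: region=north vs west: differ → north
order_id=18: region=east vs west: differ → east

NULL, NULL, south, south, NULL, south, NULL, east, east, NULL, north, east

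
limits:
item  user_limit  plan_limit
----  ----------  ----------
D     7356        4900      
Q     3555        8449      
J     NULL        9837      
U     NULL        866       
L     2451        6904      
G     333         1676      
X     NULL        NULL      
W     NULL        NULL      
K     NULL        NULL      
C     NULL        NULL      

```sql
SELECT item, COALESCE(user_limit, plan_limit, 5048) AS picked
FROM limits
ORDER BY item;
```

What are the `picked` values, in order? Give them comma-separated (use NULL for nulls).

item=C: user_limit=NULL, plan_limit=NULL, → literal 5048 → 5048
item=D: user_limit=7356 → 7356
item=G: user_limit=333 → 333
item=J: user_limit=NULL, plan_limit=9837 → 9837
item=K: user_limit=NULL, plan_limit=NULL, → literal 5048 → 5048
item=L: user_limit=2451 → 2451
item=Q: user_limit=3555 → 3555
item=U: user_limit=NULL, plan_limit=866 → 866
item=W: user_limit=NULL, plan_limit=NULL, → literal 5048 → 5048
item=X: user_limit=NULL, plan_limit=NULL, → literal 5048 → 5048

5048, 7356, 333, 9837, 5048, 2451, 3555, 866, 5048, 5048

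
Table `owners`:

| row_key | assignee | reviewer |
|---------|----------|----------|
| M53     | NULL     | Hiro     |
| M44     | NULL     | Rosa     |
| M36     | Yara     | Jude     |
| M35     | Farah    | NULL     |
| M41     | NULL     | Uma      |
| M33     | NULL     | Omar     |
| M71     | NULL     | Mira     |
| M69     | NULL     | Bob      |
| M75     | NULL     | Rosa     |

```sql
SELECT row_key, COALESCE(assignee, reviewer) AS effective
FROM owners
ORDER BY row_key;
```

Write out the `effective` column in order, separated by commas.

Omar, Farah, Yara, Uma, Rosa, Hiro, Bob, Mira, Rosa

row_key=M33: assignee=NULL, reviewer=Omar → Omar
row_key=M35: assignee=Farah → Farah
row_key=M36: assignee=Yara → Yara
row_key=M41: assignee=NULL, reviewer=Uma → Uma
row_key=M44: assignee=NULL, reviewer=Rosa → Rosa
row_key=M53: assignee=NULL, reviewer=Hiro → Hiro
row_key=M69: assignee=NULL, reviewer=Bob → Bob
row_key=M71: assignee=NULL, reviewer=Mira → Mira
row_key=M75: assignee=NULL, reviewer=Rosa → Rosa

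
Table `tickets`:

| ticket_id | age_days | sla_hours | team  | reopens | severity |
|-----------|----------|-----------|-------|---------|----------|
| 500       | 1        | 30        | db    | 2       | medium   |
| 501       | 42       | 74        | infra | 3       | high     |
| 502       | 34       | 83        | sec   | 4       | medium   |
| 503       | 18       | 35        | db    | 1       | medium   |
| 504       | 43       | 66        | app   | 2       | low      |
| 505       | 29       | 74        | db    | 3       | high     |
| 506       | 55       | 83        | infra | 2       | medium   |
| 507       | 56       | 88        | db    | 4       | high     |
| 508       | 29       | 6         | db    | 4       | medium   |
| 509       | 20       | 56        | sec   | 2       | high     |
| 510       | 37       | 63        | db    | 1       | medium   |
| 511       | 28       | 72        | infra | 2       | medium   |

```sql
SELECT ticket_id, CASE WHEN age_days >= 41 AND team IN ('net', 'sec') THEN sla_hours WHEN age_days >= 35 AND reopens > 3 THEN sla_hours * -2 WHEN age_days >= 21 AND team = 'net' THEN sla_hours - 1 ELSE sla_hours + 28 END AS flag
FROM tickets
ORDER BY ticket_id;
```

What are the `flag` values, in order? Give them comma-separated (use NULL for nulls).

58, 102, 111, 63, 94, 102, 111, -176, 34, 84, 91, 100

ticket_id=500: ELSE → 58
ticket_id=501: ELSE → 102
ticket_id=502: ELSE → 111
ticket_id=503: ELSE → 63
ticket_id=504: ELSE → 94
ticket_id=505: ELSE → 102
ticket_id=506: ELSE → 111
ticket_id=507: age_days >= 35 AND reopens > 3 → -176
ticket_id=508: ELSE → 34
ticket_id=509: ELSE → 84
ticket_id=510: ELSE → 91
ticket_id=511: ELSE → 100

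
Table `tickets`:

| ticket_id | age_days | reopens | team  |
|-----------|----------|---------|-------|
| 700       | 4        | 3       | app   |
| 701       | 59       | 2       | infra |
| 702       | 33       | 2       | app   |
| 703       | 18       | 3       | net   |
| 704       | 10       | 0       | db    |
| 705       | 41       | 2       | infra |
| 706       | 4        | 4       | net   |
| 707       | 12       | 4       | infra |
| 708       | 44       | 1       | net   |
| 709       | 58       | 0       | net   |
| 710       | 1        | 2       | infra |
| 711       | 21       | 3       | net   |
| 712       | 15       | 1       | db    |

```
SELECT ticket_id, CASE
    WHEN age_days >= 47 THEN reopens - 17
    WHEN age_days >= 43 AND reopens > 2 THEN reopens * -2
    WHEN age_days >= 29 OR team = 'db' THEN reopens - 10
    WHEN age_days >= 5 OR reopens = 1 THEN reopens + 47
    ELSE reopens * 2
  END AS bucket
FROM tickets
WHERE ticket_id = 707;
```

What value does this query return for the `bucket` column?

ticket_id = 707: age_days=12, reopens=4, team=infra.
age_days >= 47 → false
age_days >= 43 AND reopens > 2 → false
age_days >= 29 OR team = 'db' → false
age_days >= 5 OR reopens = 1 → true → 51

51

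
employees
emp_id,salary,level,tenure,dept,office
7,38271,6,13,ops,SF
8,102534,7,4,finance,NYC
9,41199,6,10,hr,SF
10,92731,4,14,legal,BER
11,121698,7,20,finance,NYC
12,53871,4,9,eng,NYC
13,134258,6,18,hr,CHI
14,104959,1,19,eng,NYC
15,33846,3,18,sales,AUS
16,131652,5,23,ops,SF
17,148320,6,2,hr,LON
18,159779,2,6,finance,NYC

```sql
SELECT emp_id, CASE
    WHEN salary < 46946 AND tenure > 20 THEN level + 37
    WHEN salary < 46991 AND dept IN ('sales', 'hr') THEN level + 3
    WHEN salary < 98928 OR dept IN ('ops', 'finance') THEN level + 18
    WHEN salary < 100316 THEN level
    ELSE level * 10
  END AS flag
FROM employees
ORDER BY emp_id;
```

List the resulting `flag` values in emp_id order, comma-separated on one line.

24, 25, 9, 22, 25, 22, 60, 10, 6, 23, 60, 20

emp_id=7: salary < 98928 OR dept IN ('ops', 'finance') → 24
emp_id=8: salary < 98928 OR dept IN ('ops', 'finance') → 25
emp_id=9: salary < 46991 AND dept IN ('sales', 'hr') → 9
emp_id=10: salary < 98928 OR dept IN ('ops', 'finance') → 22
emp_id=11: salary < 98928 OR dept IN ('ops', 'finance') → 25
emp_id=12: salary < 98928 OR dept IN ('ops', 'finance') → 22
emp_id=13: ELSE → 60
emp_id=14: ELSE → 10
emp_id=15: salary < 46991 AND dept IN ('sales', 'hr') → 6
emp_id=16: salary < 98928 OR dept IN ('ops', 'finance') → 23
emp_id=17: ELSE → 60
emp_id=18: salary < 98928 OR dept IN ('ops', 'finance') → 20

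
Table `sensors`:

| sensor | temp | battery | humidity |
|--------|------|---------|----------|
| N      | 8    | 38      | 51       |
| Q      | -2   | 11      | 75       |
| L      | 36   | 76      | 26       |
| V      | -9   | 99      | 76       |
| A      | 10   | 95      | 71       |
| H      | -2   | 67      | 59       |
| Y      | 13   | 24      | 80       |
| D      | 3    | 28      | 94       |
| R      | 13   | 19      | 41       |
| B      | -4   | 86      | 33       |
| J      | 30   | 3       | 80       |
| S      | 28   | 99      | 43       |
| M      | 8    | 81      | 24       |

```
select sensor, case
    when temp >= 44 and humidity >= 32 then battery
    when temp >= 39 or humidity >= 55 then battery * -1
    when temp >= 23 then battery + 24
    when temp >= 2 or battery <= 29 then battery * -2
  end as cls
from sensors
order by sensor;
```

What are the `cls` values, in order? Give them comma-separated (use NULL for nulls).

-95, NULL, -28, -67, -3, 100, -162, -76, -11, -38, 123, -99, -24

sensor=A: temp >= 39 or humidity >= 55 → -95
sensor=B: (no match → NULL) → NULL
sensor=D: temp >= 39 or humidity >= 55 → -28
sensor=H: temp >= 39 or humidity >= 55 → -67
sensor=J: temp >= 39 or humidity >= 55 → -3
sensor=L: temp >= 23 → 100
sensor=M: temp >= 2 or battery <= 29 → -162
sensor=N: temp >= 2 or battery <= 29 → -76
sensor=Q: temp >= 39 or humidity >= 55 → -11
sensor=R: temp >= 2 or battery <= 29 → -38
sensor=S: temp >= 23 → 123
sensor=V: temp >= 39 or humidity >= 55 → -99
sensor=Y: temp >= 39 or humidity >= 55 → -24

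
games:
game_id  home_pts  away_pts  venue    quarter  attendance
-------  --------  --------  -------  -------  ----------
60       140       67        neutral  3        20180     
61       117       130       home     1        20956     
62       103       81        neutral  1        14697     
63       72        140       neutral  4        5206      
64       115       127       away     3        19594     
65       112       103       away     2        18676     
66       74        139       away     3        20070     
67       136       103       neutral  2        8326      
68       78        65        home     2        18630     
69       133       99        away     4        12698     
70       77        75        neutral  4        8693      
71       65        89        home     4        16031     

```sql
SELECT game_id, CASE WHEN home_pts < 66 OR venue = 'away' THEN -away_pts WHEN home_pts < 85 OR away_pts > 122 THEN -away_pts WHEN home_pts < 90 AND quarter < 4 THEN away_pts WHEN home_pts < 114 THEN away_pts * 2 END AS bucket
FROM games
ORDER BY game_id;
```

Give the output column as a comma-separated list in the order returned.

game_id=60: (no match → NULL) → NULL
game_id=61: home_pts < 85 OR away_pts > 122 → -130
game_id=62: home_pts < 114 → 162
game_id=63: home_pts < 85 OR away_pts > 122 → -140
game_id=64: home_pts < 66 OR venue = 'away' → -127
game_id=65: home_pts < 66 OR venue = 'away' → -103
game_id=66: home_pts < 66 OR venue = 'away' → -139
game_id=67: (no match → NULL) → NULL
game_id=68: home_pts < 85 OR away_pts > 122 → -65
game_id=69: home_pts < 66 OR venue = 'away' → -99
game_id=70: home_pts < 85 OR away_pts > 122 → -75
game_id=71: home_pts < 66 OR venue = 'away' → -89

NULL, -130, 162, -140, -127, -103, -139, NULL, -65, -99, -75, -89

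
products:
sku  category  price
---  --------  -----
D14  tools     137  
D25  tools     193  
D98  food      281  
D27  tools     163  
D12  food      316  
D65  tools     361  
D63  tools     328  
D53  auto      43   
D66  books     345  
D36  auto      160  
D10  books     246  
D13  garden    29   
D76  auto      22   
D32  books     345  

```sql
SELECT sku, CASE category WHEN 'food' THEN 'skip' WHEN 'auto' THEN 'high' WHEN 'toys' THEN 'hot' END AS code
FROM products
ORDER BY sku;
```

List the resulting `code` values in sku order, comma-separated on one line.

sku=D10: (no match → NULL) → NULL
sku=D12: category='food' → skip
sku=D13: (no match → NULL) → NULL
sku=D14: (no match → NULL) → NULL
sku=D25: (no match → NULL) → NULL
sku=D27: (no match → NULL) → NULL
sku=D32: (no match → NULL) → NULL
sku=D36: category='auto' → high
sku=D53: category='auto' → high
sku=D63: (no match → NULL) → NULL
sku=D65: (no match → NULL) → NULL
sku=D66: (no match → NULL) → NULL
sku=D76: category='auto' → high
sku=D98: category='food' → skip

NULL, skip, NULL, NULL, NULL, NULL, NULL, high, high, NULL, NULL, NULL, high, skip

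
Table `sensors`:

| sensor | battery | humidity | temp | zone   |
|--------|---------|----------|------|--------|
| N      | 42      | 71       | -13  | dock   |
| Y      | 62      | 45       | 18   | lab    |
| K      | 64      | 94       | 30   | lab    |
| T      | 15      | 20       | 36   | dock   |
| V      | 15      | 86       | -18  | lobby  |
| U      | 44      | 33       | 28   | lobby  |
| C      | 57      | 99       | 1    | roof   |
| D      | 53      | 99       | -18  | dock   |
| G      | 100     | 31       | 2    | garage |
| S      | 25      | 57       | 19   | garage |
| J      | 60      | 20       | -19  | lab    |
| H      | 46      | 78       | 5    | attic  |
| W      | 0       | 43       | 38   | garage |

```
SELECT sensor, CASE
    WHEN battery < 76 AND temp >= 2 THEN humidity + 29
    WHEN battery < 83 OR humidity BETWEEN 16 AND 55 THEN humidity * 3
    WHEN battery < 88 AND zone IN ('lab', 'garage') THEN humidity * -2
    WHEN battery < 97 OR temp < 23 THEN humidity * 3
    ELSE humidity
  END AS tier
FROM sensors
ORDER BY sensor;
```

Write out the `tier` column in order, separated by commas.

297, 297, 93, 107, 60, 123, 213, 86, 49, 62, 258, 72, 74

sensor=C: battery < 83 OR humidity BETWEEN 16 AND 55 → 297
sensor=D: battery < 83 OR humidity BETWEEN 16 AND 55 → 297
sensor=G: battery < 83 OR humidity BETWEEN 16 AND 55 → 93
sensor=H: battery < 76 AND temp >= 2 → 107
sensor=J: battery < 83 OR humidity BETWEEN 16 AND 55 → 60
sensor=K: battery < 76 AND temp >= 2 → 123
sensor=N: battery < 83 OR humidity BETWEEN 16 AND 55 → 213
sensor=S: battery < 76 AND temp >= 2 → 86
sensor=T: battery < 76 AND temp >= 2 → 49
sensor=U: battery < 76 AND temp >= 2 → 62
sensor=V: battery < 83 OR humidity BETWEEN 16 AND 55 → 258
sensor=W: battery < 76 AND temp >= 2 → 72
sensor=Y: battery < 76 AND temp >= 2 → 74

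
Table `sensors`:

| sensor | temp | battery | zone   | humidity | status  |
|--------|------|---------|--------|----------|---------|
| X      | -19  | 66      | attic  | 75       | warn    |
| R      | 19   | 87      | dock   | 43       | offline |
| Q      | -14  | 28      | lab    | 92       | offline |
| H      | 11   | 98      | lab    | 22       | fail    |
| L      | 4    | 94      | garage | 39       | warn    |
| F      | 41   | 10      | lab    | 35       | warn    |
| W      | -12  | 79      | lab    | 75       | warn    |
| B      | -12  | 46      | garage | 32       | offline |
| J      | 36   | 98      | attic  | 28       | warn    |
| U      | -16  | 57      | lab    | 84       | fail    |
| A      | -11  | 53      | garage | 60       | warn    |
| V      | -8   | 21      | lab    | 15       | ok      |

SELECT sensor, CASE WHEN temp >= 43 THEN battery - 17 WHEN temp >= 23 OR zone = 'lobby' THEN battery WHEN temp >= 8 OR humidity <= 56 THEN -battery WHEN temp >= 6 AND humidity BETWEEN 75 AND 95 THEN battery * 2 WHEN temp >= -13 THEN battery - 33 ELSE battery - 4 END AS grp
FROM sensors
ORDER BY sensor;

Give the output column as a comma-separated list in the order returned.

20, -46, 10, -98, 98, -94, 24, -87, 53, -21, 46, 62

sensor=A: temp >= -13 → 20
sensor=B: temp >= 8 OR humidity <= 56 → -46
sensor=F: temp >= 23 OR zone = 'lobby' → 10
sensor=H: temp >= 8 OR humidity <= 56 → -98
sensor=J: temp >= 23 OR zone = 'lobby' → 98
sensor=L: temp >= 8 OR humidity <= 56 → -94
sensor=Q: ELSE → 24
sensor=R: temp >= 8 OR humidity <= 56 → -87
sensor=U: ELSE → 53
sensor=V: temp >= 8 OR humidity <= 56 → -21
sensor=W: temp >= -13 → 46
sensor=X: ELSE → 62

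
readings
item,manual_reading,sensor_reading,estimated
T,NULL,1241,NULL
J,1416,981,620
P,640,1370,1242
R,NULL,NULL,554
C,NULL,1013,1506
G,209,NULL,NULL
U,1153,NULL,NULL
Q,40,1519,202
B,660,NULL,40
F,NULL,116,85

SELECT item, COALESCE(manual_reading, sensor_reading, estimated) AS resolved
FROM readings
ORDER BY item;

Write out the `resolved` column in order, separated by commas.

item=B: manual_reading=660 → 660
item=C: manual_reading=NULL, sensor_reading=1013 → 1013
item=F: manual_reading=NULL, sensor_reading=116 → 116
item=G: manual_reading=209 → 209
item=J: manual_reading=1416 → 1416
item=P: manual_reading=640 → 640
item=Q: manual_reading=40 → 40
item=R: manual_reading=NULL, sensor_reading=NULL, estimated=554 → 554
item=T: manual_reading=NULL, sensor_reading=1241 → 1241
item=U: manual_reading=1153 → 1153

660, 1013, 116, 209, 1416, 640, 40, 554, 1241, 1153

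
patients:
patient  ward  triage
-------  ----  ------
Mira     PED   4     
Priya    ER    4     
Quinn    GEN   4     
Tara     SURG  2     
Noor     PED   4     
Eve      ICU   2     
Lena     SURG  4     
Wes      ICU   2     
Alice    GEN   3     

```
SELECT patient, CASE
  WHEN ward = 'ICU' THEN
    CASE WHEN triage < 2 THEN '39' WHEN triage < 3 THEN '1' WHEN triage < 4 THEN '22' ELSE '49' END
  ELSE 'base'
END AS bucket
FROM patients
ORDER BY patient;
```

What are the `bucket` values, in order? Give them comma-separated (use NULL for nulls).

patient=Alice: ward='GEN' → outer ELSE → base
patient=Eve: ward='ICU' → inner[triage < 3] → 1
patient=Lena: ward='SURG' → outer ELSE → base
patient=Mira: ward='PED' → outer ELSE → base
patient=Noor: ward='PED' → outer ELSE → base
patient=Priya: ward='ER' → outer ELSE → base
patient=Quinn: ward='GEN' → outer ELSE → base
patient=Tara: ward='SURG' → outer ELSE → base
patient=Wes: ward='ICU' → inner[triage < 3] → 1

base, 1, base, base, base, base, base, base, 1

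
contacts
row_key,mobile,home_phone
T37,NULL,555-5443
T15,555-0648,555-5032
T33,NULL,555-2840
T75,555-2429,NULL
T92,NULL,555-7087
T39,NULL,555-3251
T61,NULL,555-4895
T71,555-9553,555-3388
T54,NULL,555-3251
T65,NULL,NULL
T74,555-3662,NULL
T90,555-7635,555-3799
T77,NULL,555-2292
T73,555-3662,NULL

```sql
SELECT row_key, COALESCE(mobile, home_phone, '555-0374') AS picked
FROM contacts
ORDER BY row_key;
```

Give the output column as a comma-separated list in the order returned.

555-0648, 555-2840, 555-5443, 555-3251, 555-3251, 555-4895, 555-0374, 555-9553, 555-3662, 555-3662, 555-2429, 555-2292, 555-7635, 555-7087

row_key=T15: mobile=555-0648 → 555-0648
row_key=T33: mobile=NULL, home_phone=555-2840 → 555-2840
row_key=T37: mobile=NULL, home_phone=555-5443 → 555-5443
row_key=T39: mobile=NULL, home_phone=555-3251 → 555-3251
row_key=T54: mobile=NULL, home_phone=555-3251 → 555-3251
row_key=T61: mobile=NULL, home_phone=555-4895 → 555-4895
row_key=T65: mobile=NULL, home_phone=NULL, → literal 555-0374 → 555-0374
row_key=T71: mobile=555-9553 → 555-9553
row_key=T73: mobile=555-3662 → 555-3662
row_key=T74: mobile=555-3662 → 555-3662
row_key=T75: mobile=555-2429 → 555-2429
row_key=T77: mobile=NULL, home_phone=555-2292 → 555-2292
row_key=T90: mobile=555-7635 → 555-7635
row_key=T92: mobile=NULL, home_phone=555-7087 → 555-7087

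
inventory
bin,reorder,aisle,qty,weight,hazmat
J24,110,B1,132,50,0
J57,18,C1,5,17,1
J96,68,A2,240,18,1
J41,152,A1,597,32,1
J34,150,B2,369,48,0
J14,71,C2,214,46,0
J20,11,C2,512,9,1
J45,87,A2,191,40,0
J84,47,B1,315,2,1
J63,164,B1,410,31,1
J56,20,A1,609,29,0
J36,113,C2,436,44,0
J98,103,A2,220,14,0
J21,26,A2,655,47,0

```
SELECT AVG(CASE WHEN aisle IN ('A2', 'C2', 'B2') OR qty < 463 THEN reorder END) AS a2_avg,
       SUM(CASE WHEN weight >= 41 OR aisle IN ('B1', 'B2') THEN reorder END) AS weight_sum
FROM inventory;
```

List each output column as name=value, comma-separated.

a2_avg=80.6666666667, weight_sum=681

[a2_avg: aisle IN ('A2', 'C2', 'B2') OR qty < 463]
bin=J24: ✓ → 110
bin=J57: ✓ → 18
bin=J96: ✓ → 68
bin=J41: ✗
bin=J34: ✓ → 150
bin=J14: ✓ → 71
bin=J20: ✓ → 11
bin=J45: ✓ → 87
bin=J84: ✓ → 47
bin=J63: ✓ → 164
bin=J56: ✗
bin=J36: ✓ → 113
bin=J98: ✓ → 103
bin=J21: ✓ → 26
a2_avg = (110 + 18 + 68 + 150 + 71 + 11 + 87 + 47 + 164 + 113 + 103 + 26) / 12 = 80.6666666667
—
[weight_sum: weight >= 41 OR aisle IN ('B1', 'B2')]
bin=J24: ✓ → 110
bin=J57: ✗
bin=J96: ✗
bin=J41: ✗
bin=J34: ✓ → 150
bin=J14: ✓ → 71
bin=J20: ✗
bin=J45: ✗
bin=J84: ✓ → 47
bin=J63: ✓ → 164
bin=J56: ✗
bin=J36: ✓ → 113
bin=J98: ✗
bin=J21: ✓ → 26
weight_sum = 110 + 150 + 71 + 47 + 164 + 113 + 26 = 681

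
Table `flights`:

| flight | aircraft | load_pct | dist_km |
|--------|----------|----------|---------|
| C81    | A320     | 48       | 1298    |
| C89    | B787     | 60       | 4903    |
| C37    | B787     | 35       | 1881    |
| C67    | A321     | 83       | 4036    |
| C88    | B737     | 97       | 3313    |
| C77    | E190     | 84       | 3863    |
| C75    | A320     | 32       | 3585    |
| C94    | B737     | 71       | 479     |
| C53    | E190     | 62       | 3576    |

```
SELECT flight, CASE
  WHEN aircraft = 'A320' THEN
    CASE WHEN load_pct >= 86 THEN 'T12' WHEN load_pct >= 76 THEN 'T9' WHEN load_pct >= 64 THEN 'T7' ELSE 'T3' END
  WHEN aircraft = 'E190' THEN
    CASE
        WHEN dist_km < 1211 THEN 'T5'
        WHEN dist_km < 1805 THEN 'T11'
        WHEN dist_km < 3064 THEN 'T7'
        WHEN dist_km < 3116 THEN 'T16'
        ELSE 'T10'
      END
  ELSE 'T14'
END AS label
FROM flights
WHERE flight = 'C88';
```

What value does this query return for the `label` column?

flight = C88: aircraft=B737, load_pct=97, dist_km=3313.
aircraft='B737' → outer ELSE → T14

T14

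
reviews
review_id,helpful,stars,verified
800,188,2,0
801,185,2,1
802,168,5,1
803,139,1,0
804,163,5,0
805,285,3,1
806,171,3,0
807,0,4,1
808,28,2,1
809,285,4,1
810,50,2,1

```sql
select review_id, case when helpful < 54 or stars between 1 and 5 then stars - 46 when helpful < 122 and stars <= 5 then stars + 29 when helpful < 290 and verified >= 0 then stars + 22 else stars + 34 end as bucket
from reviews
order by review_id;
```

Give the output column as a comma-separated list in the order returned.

review_id=800: helpful < 54 or stars between 1 and 5 → -44
review_id=801: helpful < 54 or stars between 1 and 5 → -44
review_id=802: helpful < 54 or stars between 1 and 5 → -41
review_id=803: helpful < 54 or stars between 1 and 5 → -45
review_id=804: helpful < 54 or stars between 1 and 5 → -41
review_id=805: helpful < 54 or stars between 1 and 5 → -43
review_id=806: helpful < 54 or stars between 1 and 5 → -43
review_id=807: helpful < 54 or stars between 1 and 5 → -42
review_id=808: helpful < 54 or stars between 1 and 5 → -44
review_id=809: helpful < 54 or stars between 1 and 5 → -42
review_id=810: helpful < 54 or stars between 1 and 5 → -44

-44, -44, -41, -45, -41, -43, -43, -42, -44, -42, -44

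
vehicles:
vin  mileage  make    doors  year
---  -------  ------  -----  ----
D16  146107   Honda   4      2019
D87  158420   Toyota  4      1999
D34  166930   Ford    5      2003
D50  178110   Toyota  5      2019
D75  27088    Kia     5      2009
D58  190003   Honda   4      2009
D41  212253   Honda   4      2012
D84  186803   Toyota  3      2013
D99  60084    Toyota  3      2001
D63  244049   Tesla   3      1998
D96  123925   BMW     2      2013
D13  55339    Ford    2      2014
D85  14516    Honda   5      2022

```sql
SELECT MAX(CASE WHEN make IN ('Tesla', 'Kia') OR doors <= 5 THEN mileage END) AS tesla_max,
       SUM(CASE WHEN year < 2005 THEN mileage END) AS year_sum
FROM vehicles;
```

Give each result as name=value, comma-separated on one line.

[tesla_max: make IN ('Tesla', 'Kia') OR doors <= 5]
vin=D16: ✓ → 146107
vin=D87: ✓ → 158420
vin=D34: ✓ → 166930
vin=D50: ✓ → 178110
vin=D75: ✓ → 27088
vin=D58: ✓ → 190003
vin=D41: ✓ → 212253
vin=D84: ✓ → 186803
vin=D99: ✓ → 60084
vin=D63: ✓ → 244049
vin=D96: ✓ → 123925
vin=D13: ✓ → 55339
vin=D85: ✓ → 14516
tesla_max = MAX(146107, 158420, 166930, 178110, 27088, 190003, 212253, 186803, 60084, 244049, 123925, 55339, 14516) = 244049
—
[year_sum: year < 2005]
vin=D16: ✗
vin=D87: ✓ → 158420
vin=D34: ✓ → 166930
vin=D50: ✗
vin=D75: ✗
vin=D58: ✗
vin=D41: ✗
vin=D84: ✗
vin=D99: ✓ → 60084
vin=D63: ✓ → 244049
vin=D96: ✗
vin=D13: ✗
vin=D85: ✗
year_sum = 158420 + 166930 + 60084 + 244049 = 629483

tesla_max=244049, year_sum=629483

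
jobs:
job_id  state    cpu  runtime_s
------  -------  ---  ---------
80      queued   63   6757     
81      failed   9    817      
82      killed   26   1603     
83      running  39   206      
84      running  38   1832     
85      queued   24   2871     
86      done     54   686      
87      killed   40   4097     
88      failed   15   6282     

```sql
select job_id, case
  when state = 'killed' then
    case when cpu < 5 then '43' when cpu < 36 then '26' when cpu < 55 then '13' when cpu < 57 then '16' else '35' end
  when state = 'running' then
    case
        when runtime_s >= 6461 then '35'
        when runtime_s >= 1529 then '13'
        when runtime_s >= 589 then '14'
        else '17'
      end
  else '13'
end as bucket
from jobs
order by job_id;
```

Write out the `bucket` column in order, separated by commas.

job_id=80: state='queued' → outer ELSE → 13
job_id=81: state='failed' → outer ELSE → 13
job_id=82: state='killed' → inner[cpu < 36] → 26
job_id=83: state='running' → inner[ELSE] → 17
job_id=84: state='running' → inner[runtime_s >= 1529] → 13
job_id=85: state='queued' → outer ELSE → 13
job_id=86: state='done' → outer ELSE → 13
job_id=87: state='killed' → inner[cpu < 55] → 13
job_id=88: state='failed' → outer ELSE → 13

13, 13, 26, 17, 13, 13, 13, 13, 13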